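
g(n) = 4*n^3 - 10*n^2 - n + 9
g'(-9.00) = 1151.00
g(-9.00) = -3708.00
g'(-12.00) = 1967.00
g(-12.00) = -8331.00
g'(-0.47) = 11.05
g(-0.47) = 6.85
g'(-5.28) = 439.14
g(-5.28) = -853.30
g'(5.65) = 269.07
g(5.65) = 405.57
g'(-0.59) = 14.98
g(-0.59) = 5.29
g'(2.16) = 11.79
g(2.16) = 0.49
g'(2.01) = 7.28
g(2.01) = -0.93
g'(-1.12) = 36.45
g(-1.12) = -8.04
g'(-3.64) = 230.80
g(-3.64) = -312.77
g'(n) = 12*n^2 - 20*n - 1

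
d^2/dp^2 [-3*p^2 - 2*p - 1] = -6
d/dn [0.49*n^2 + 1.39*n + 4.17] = 0.98*n + 1.39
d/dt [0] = 0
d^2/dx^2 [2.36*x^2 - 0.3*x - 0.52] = 4.72000000000000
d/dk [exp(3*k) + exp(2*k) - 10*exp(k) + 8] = (3*exp(2*k) + 2*exp(k) - 10)*exp(k)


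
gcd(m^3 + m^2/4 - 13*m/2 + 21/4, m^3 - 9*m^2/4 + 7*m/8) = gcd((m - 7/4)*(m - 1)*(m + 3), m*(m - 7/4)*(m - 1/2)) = m - 7/4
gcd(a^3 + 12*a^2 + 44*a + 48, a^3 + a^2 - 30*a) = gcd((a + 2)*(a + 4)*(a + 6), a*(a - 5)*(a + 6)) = a + 6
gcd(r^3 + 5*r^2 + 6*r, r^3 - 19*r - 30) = r^2 + 5*r + 6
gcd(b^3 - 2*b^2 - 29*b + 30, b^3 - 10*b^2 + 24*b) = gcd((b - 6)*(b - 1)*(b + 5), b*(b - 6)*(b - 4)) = b - 6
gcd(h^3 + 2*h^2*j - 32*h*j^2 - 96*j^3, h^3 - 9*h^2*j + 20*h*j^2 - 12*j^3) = h - 6*j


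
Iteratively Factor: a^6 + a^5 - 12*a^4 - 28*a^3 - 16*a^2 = (a)*(a^5 + a^4 - 12*a^3 - 28*a^2 - 16*a) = a^2*(a^4 + a^3 - 12*a^2 - 28*a - 16) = a^2*(a + 2)*(a^3 - a^2 - 10*a - 8) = a^2*(a - 4)*(a + 2)*(a^2 + 3*a + 2) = a^2*(a - 4)*(a + 1)*(a + 2)*(a + 2)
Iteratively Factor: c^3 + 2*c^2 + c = (c)*(c^2 + 2*c + 1) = c*(c + 1)*(c + 1)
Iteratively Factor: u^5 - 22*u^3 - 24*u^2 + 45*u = (u + 3)*(u^4 - 3*u^3 - 13*u^2 + 15*u) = u*(u + 3)*(u^3 - 3*u^2 - 13*u + 15) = u*(u - 1)*(u + 3)*(u^2 - 2*u - 15) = u*(u - 5)*(u - 1)*(u + 3)*(u + 3)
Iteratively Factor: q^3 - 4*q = (q)*(q^2 - 4) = q*(q + 2)*(q - 2)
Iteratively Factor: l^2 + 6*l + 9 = (l + 3)*(l + 3)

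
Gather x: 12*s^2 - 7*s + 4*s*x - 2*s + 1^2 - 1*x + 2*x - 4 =12*s^2 - 9*s + x*(4*s + 1) - 3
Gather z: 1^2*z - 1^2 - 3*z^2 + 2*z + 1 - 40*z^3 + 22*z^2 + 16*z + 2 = -40*z^3 + 19*z^2 + 19*z + 2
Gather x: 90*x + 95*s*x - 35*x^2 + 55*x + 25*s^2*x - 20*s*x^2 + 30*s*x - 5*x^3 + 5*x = -5*x^3 + x^2*(-20*s - 35) + x*(25*s^2 + 125*s + 150)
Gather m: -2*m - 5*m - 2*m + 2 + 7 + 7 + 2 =18 - 9*m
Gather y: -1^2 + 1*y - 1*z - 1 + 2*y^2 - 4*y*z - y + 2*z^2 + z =2*y^2 - 4*y*z + 2*z^2 - 2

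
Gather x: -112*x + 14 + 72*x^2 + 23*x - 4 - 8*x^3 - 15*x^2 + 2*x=-8*x^3 + 57*x^2 - 87*x + 10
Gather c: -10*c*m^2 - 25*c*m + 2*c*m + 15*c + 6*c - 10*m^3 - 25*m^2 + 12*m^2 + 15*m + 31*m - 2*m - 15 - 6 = c*(-10*m^2 - 23*m + 21) - 10*m^3 - 13*m^2 + 44*m - 21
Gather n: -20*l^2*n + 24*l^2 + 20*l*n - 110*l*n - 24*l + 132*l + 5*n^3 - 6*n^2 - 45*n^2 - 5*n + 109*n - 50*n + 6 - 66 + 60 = 24*l^2 + 108*l + 5*n^3 - 51*n^2 + n*(-20*l^2 - 90*l + 54)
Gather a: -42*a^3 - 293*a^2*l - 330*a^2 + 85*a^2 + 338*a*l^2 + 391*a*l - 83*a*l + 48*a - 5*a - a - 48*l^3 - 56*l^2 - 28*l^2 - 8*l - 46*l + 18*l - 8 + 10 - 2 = -42*a^3 + a^2*(-293*l - 245) + a*(338*l^2 + 308*l + 42) - 48*l^3 - 84*l^2 - 36*l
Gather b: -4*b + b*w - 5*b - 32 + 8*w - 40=b*(w - 9) + 8*w - 72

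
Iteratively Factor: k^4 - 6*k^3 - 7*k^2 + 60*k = (k - 4)*(k^3 - 2*k^2 - 15*k) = (k - 4)*(k + 3)*(k^2 - 5*k) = (k - 5)*(k - 4)*(k + 3)*(k)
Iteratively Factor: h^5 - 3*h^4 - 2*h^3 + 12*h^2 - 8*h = (h - 2)*(h^4 - h^3 - 4*h^2 + 4*h) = h*(h - 2)*(h^3 - h^2 - 4*h + 4) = h*(h - 2)^2*(h^2 + h - 2) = h*(h - 2)^2*(h - 1)*(h + 2)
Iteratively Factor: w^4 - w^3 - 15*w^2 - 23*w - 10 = (w - 5)*(w^3 + 4*w^2 + 5*w + 2) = (w - 5)*(w + 2)*(w^2 + 2*w + 1) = (w - 5)*(w + 1)*(w + 2)*(w + 1)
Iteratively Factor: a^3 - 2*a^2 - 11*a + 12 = (a + 3)*(a^2 - 5*a + 4) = (a - 4)*(a + 3)*(a - 1)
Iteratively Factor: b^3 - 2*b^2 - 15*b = (b + 3)*(b^2 - 5*b) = (b - 5)*(b + 3)*(b)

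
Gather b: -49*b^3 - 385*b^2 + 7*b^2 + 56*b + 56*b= -49*b^3 - 378*b^2 + 112*b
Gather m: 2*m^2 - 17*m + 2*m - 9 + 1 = 2*m^2 - 15*m - 8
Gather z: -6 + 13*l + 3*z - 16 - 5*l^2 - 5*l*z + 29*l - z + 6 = -5*l^2 + 42*l + z*(2 - 5*l) - 16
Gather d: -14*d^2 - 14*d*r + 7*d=-14*d^2 + d*(7 - 14*r)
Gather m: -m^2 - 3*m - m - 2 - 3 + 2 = -m^2 - 4*m - 3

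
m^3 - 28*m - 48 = (m - 6)*(m + 2)*(m + 4)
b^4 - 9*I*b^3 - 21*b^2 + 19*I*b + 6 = (b - 6*I)*(b - I)^3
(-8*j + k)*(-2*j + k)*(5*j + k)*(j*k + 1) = 80*j^4*k - 34*j^3*k^2 + 80*j^3 - 5*j^2*k^3 - 34*j^2*k + j*k^4 - 5*j*k^2 + k^3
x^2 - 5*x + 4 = (x - 4)*(x - 1)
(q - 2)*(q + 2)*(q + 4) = q^3 + 4*q^2 - 4*q - 16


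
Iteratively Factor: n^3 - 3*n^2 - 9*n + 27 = (n - 3)*(n^2 - 9) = (n - 3)*(n + 3)*(n - 3)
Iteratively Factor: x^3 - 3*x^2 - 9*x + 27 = (x + 3)*(x^2 - 6*x + 9) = (x - 3)*(x + 3)*(x - 3)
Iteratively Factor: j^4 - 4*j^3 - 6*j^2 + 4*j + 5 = (j + 1)*(j^3 - 5*j^2 - j + 5) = (j - 1)*(j + 1)*(j^2 - 4*j - 5) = (j - 5)*(j - 1)*(j + 1)*(j + 1)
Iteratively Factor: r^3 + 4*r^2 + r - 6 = (r - 1)*(r^2 + 5*r + 6) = (r - 1)*(r + 3)*(r + 2)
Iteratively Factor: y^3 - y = (y + 1)*(y^2 - y) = y*(y + 1)*(y - 1)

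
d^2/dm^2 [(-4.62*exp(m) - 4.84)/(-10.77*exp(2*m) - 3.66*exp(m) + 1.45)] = (535.887198*exp(4*m) + 2063.51046*exp(3*m) + 1005.241644*exp(2*m) + 391.688484*exp(m) + 35.39943)*exp(m)/(1249.243533*exp(6*m) + 1273.602042*exp(5*m) - 71.7572789999999*exp(4*m) - 293.910444*exp(3*m) + 9.660915*exp(2*m) + 23.08545*exp(m) - 3.048625)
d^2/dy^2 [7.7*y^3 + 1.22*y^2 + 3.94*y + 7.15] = 46.2*y + 2.44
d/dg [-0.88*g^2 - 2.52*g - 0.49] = -1.76*g - 2.52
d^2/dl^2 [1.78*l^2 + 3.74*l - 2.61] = 3.56000000000000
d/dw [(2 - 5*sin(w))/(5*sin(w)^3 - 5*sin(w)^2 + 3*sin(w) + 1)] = (50*sin(w)^3 - 55*sin(w)^2 + 20*sin(w) - 11)*cos(w)/(5*sin(w)^3 - 5*sin(w)^2 + 3*sin(w) + 1)^2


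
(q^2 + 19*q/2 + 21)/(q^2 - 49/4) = 2*(q + 6)/(2*q - 7)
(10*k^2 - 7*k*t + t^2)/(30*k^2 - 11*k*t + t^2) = (-2*k + t)/(-6*k + t)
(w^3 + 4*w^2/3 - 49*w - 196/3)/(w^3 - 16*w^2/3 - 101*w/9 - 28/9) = 3*(w + 7)/(3*w + 1)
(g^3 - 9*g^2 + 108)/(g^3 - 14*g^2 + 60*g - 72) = (g + 3)/(g - 2)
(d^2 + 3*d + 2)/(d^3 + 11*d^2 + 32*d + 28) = (d + 1)/(d^2 + 9*d + 14)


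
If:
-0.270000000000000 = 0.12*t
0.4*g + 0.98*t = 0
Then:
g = 5.51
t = -2.25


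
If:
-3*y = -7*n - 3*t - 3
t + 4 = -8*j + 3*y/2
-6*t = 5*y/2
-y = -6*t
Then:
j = -1/2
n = -3/7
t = 0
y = 0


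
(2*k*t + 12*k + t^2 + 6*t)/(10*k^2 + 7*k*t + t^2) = (t + 6)/(5*k + t)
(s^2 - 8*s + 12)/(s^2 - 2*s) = (s - 6)/s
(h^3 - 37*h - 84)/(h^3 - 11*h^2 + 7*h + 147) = (h + 4)/(h - 7)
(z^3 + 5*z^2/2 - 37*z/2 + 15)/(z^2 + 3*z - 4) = (z^2 + 7*z/2 - 15)/(z + 4)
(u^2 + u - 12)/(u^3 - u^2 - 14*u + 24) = 1/(u - 2)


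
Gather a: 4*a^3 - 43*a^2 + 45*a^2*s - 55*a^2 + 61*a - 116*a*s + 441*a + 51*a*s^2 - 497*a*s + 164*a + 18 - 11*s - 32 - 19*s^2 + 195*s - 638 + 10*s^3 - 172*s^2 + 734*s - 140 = 4*a^3 + a^2*(45*s - 98) + a*(51*s^2 - 613*s + 666) + 10*s^3 - 191*s^2 + 918*s - 792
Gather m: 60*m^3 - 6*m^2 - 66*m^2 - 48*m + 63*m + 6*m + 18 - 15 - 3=60*m^3 - 72*m^2 + 21*m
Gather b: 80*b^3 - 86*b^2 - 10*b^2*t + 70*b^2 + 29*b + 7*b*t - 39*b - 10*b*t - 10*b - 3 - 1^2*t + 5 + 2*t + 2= 80*b^3 + b^2*(-10*t - 16) + b*(-3*t - 20) + t + 4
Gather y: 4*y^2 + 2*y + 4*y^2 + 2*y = 8*y^2 + 4*y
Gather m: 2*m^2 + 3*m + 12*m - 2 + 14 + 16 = 2*m^2 + 15*m + 28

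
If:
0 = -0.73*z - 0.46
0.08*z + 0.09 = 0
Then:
No Solution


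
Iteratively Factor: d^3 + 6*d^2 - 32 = (d + 4)*(d^2 + 2*d - 8) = (d + 4)^2*(d - 2)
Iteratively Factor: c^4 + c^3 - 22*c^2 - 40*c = (c)*(c^3 + c^2 - 22*c - 40) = c*(c + 2)*(c^2 - c - 20) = c*(c - 5)*(c + 2)*(c + 4)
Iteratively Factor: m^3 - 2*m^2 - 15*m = (m + 3)*(m^2 - 5*m) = (m - 5)*(m + 3)*(m)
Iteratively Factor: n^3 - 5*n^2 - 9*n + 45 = (n - 5)*(n^2 - 9) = (n - 5)*(n - 3)*(n + 3)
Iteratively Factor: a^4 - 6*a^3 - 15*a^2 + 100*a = (a)*(a^3 - 6*a^2 - 15*a + 100) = a*(a + 4)*(a^2 - 10*a + 25) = a*(a - 5)*(a + 4)*(a - 5)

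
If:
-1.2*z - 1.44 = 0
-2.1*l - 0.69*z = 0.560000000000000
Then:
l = 0.13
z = -1.20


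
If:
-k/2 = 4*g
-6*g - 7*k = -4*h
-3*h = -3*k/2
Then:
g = 0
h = 0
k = 0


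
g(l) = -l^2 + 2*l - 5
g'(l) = 2 - 2*l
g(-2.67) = -17.47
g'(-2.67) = 7.34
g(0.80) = -4.04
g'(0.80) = 0.40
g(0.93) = -4.00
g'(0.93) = 0.14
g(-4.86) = -38.34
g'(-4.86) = 11.72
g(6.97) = -39.64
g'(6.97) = -11.94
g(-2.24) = -14.50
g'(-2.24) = 6.48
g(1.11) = -4.01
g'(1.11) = -0.22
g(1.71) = -4.50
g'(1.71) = -1.42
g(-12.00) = -173.00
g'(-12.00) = 26.00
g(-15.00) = -260.00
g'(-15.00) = 32.00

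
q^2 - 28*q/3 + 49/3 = (q - 7)*(q - 7/3)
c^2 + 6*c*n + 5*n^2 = (c + n)*(c + 5*n)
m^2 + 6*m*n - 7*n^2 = (m - n)*(m + 7*n)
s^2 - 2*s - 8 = (s - 4)*(s + 2)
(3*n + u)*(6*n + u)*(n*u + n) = 18*n^3*u + 18*n^3 + 9*n^2*u^2 + 9*n^2*u + n*u^3 + n*u^2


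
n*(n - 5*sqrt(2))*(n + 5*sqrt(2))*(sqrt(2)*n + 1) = sqrt(2)*n^4 + n^3 - 50*sqrt(2)*n^2 - 50*n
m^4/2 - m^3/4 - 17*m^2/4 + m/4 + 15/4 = (m/2 + 1/2)*(m - 3)*(m - 1)*(m + 5/2)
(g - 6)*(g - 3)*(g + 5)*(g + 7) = g^4 + 3*g^3 - 55*g^2 - 99*g + 630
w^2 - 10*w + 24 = (w - 6)*(w - 4)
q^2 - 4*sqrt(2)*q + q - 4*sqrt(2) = (q + 1)*(q - 4*sqrt(2))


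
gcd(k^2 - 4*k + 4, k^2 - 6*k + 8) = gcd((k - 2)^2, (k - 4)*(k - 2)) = k - 2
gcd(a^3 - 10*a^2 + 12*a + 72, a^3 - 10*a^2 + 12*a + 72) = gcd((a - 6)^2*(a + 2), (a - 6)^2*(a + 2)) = a^3 - 10*a^2 + 12*a + 72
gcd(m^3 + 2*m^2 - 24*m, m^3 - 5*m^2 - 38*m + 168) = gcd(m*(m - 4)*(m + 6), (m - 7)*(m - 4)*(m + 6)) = m^2 + 2*m - 24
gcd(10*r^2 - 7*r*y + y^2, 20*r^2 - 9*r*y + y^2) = -5*r + y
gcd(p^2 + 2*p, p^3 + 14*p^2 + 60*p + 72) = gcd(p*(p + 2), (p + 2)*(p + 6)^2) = p + 2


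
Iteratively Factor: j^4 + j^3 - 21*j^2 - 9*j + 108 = (j + 4)*(j^3 - 3*j^2 - 9*j + 27) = (j + 3)*(j + 4)*(j^2 - 6*j + 9) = (j - 3)*(j + 3)*(j + 4)*(j - 3)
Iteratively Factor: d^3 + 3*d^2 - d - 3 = (d + 3)*(d^2 - 1) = (d - 1)*(d + 3)*(d + 1)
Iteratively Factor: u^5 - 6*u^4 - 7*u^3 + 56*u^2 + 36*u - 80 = (u + 2)*(u^4 - 8*u^3 + 9*u^2 + 38*u - 40) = (u - 4)*(u + 2)*(u^3 - 4*u^2 - 7*u + 10) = (u - 4)*(u - 1)*(u + 2)*(u^2 - 3*u - 10) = (u - 5)*(u - 4)*(u - 1)*(u + 2)*(u + 2)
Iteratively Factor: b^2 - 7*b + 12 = (b - 4)*(b - 3)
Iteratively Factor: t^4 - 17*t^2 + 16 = (t - 4)*(t^3 + 4*t^2 - t - 4) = (t - 4)*(t + 4)*(t^2 - 1) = (t - 4)*(t + 1)*(t + 4)*(t - 1)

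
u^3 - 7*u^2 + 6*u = u*(u - 6)*(u - 1)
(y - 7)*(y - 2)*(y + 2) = y^3 - 7*y^2 - 4*y + 28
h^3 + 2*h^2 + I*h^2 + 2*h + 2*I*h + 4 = (h + 2)*(h - I)*(h + 2*I)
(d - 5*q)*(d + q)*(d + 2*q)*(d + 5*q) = d^4 + 3*d^3*q - 23*d^2*q^2 - 75*d*q^3 - 50*q^4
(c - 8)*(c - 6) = c^2 - 14*c + 48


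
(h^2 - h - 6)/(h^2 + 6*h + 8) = (h - 3)/(h + 4)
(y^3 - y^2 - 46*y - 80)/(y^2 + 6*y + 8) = (y^2 - 3*y - 40)/(y + 4)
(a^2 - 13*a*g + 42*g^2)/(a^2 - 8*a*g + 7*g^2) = (a - 6*g)/(a - g)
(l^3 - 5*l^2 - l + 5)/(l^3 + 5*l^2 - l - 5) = (l - 5)/(l + 5)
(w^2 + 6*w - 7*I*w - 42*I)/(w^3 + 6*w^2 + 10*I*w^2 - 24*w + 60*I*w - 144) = (w - 7*I)/(w^2 + 10*I*w - 24)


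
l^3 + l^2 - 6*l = l*(l - 2)*(l + 3)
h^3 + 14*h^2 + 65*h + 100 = (h + 4)*(h + 5)^2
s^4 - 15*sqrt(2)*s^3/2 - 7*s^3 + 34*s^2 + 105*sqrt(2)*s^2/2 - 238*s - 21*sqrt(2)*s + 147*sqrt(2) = (s - 7)*(s - 7*sqrt(2)/2)*(s - 3*sqrt(2))*(s - sqrt(2))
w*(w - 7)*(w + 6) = w^3 - w^2 - 42*w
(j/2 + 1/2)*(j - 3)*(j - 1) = j^3/2 - 3*j^2/2 - j/2 + 3/2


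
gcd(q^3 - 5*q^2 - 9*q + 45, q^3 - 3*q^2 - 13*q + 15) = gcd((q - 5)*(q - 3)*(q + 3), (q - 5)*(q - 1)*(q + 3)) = q^2 - 2*q - 15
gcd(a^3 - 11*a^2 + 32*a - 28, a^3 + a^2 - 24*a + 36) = a - 2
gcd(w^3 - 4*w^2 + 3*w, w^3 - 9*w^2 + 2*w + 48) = w - 3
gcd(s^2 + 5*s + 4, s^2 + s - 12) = s + 4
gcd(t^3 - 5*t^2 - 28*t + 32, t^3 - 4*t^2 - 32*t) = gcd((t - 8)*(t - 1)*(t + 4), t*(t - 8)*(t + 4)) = t^2 - 4*t - 32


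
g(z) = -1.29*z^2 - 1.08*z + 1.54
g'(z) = -2.58*z - 1.08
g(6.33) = -56.99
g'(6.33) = -17.41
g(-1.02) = 1.30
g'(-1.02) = 1.55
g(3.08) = -14.02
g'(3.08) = -9.03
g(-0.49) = 1.76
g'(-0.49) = 0.18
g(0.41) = 0.88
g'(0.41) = -2.14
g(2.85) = -12.02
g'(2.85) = -8.43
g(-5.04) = -25.78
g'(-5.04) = 11.92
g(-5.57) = -32.47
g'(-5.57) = 13.29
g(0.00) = 1.54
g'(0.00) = -1.08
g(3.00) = -13.31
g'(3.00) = -8.82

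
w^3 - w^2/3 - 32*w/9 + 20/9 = (w - 5/3)*(w - 2/3)*(w + 2)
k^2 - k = k*(k - 1)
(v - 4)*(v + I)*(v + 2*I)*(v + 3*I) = v^4 - 4*v^3 + 6*I*v^3 - 11*v^2 - 24*I*v^2 + 44*v - 6*I*v + 24*I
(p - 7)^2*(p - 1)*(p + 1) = p^4 - 14*p^3 + 48*p^2 + 14*p - 49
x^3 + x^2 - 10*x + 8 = (x - 2)*(x - 1)*(x + 4)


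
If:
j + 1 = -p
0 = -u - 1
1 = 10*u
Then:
No Solution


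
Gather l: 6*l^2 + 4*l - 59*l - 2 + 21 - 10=6*l^2 - 55*l + 9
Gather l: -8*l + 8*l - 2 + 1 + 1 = 0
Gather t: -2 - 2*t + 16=14 - 2*t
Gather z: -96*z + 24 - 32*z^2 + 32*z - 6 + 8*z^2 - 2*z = -24*z^2 - 66*z + 18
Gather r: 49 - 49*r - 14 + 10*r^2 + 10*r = 10*r^2 - 39*r + 35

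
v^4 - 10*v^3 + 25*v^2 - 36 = (v - 6)*(v - 3)*(v - 2)*(v + 1)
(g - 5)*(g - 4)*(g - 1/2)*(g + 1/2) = g^4 - 9*g^3 + 79*g^2/4 + 9*g/4 - 5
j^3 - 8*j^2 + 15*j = j*(j - 5)*(j - 3)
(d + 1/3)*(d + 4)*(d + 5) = d^3 + 28*d^2/3 + 23*d + 20/3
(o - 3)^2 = o^2 - 6*o + 9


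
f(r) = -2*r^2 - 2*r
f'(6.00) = -26.00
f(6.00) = -84.00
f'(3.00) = -14.00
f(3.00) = -24.00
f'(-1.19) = 2.76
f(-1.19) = -0.45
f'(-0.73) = 0.92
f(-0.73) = 0.39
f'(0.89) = -5.56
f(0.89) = -3.36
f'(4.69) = -20.76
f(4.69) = -53.37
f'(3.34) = -15.36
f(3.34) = -28.99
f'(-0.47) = -0.12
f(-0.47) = 0.50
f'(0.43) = -3.72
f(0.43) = -1.23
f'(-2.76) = 9.04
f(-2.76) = -9.72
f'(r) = -4*r - 2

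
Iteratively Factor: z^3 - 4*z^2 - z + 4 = (z - 1)*(z^2 - 3*z - 4) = (z - 1)*(z + 1)*(z - 4)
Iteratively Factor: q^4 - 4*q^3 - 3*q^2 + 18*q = (q)*(q^3 - 4*q^2 - 3*q + 18) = q*(q + 2)*(q^2 - 6*q + 9) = q*(q - 3)*(q + 2)*(q - 3)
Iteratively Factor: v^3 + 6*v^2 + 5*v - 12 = (v + 3)*(v^2 + 3*v - 4) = (v - 1)*(v + 3)*(v + 4)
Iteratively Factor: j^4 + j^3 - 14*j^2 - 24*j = (j)*(j^3 + j^2 - 14*j - 24) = j*(j + 2)*(j^2 - j - 12) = j*(j + 2)*(j + 3)*(j - 4)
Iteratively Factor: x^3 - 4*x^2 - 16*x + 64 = (x + 4)*(x^2 - 8*x + 16) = (x - 4)*(x + 4)*(x - 4)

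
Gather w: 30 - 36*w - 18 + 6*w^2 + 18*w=6*w^2 - 18*w + 12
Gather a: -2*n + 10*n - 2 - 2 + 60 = 8*n + 56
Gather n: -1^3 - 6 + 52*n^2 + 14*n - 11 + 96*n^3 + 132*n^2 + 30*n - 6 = 96*n^3 + 184*n^2 + 44*n - 24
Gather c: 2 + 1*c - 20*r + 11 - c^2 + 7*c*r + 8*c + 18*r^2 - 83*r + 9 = -c^2 + c*(7*r + 9) + 18*r^2 - 103*r + 22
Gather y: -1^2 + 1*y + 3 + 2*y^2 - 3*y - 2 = 2*y^2 - 2*y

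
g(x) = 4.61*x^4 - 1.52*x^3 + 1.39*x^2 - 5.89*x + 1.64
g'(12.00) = 31235.15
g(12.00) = 93097.52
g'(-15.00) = -63308.59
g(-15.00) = 238913.99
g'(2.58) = 287.61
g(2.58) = 173.85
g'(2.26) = 189.96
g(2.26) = 98.15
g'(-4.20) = -1464.19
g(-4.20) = 1598.00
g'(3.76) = 920.32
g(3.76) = 839.75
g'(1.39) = 38.69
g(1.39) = 9.27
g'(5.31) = 2641.16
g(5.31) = 3447.02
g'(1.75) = 83.84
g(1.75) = 30.68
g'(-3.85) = -1136.49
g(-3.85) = 1144.51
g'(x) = 18.44*x^3 - 4.56*x^2 + 2.78*x - 5.89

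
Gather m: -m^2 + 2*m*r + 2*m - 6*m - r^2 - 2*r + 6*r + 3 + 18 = -m^2 + m*(2*r - 4) - r^2 + 4*r + 21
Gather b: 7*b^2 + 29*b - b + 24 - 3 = 7*b^2 + 28*b + 21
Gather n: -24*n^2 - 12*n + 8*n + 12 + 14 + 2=-24*n^2 - 4*n + 28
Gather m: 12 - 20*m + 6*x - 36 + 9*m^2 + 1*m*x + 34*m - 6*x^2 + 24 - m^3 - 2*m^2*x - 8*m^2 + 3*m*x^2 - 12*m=-m^3 + m^2*(1 - 2*x) + m*(3*x^2 + x + 2) - 6*x^2 + 6*x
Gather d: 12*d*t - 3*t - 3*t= 12*d*t - 6*t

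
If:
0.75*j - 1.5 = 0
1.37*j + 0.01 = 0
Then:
No Solution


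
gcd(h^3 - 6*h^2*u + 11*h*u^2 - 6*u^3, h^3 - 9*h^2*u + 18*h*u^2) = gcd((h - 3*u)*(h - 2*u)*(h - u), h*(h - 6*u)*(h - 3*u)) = -h + 3*u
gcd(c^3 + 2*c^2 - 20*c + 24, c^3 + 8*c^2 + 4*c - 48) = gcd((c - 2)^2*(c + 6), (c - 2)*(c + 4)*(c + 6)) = c^2 + 4*c - 12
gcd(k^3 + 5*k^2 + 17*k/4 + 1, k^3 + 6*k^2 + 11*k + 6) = 1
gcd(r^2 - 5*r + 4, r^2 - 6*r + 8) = r - 4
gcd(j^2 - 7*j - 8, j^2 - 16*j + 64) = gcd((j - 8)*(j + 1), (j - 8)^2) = j - 8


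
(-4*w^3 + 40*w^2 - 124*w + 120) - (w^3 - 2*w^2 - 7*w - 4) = -5*w^3 + 42*w^2 - 117*w + 124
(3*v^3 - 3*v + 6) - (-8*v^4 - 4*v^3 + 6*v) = 8*v^4 + 7*v^3 - 9*v + 6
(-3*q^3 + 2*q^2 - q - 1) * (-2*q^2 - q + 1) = 6*q^5 - q^4 - 3*q^3 + 5*q^2 - 1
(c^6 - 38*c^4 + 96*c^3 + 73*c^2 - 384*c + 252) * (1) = c^6 - 38*c^4 + 96*c^3 + 73*c^2 - 384*c + 252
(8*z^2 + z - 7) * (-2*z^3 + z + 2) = -16*z^5 - 2*z^4 + 22*z^3 + 17*z^2 - 5*z - 14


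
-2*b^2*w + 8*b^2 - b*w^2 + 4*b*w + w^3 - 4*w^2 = (-2*b + w)*(b + w)*(w - 4)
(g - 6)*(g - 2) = g^2 - 8*g + 12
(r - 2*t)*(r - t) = r^2 - 3*r*t + 2*t^2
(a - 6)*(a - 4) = a^2 - 10*a + 24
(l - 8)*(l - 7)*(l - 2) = l^3 - 17*l^2 + 86*l - 112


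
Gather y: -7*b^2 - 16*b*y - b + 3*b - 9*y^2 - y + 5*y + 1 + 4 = -7*b^2 + 2*b - 9*y^2 + y*(4 - 16*b) + 5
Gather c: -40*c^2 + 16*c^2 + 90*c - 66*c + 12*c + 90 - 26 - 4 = -24*c^2 + 36*c + 60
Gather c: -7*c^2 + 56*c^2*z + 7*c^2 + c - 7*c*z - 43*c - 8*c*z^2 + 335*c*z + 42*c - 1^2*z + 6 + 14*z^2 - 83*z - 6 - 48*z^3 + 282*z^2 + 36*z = 56*c^2*z + c*(-8*z^2 + 328*z) - 48*z^3 + 296*z^2 - 48*z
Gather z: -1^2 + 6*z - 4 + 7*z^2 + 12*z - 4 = 7*z^2 + 18*z - 9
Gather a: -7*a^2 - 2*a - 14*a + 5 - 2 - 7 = -7*a^2 - 16*a - 4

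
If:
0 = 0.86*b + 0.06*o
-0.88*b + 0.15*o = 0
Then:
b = 0.00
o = 0.00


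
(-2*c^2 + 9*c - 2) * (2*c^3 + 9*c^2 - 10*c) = -4*c^5 + 97*c^3 - 108*c^2 + 20*c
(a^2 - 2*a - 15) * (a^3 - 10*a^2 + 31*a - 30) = a^5 - 12*a^4 + 36*a^3 + 58*a^2 - 405*a + 450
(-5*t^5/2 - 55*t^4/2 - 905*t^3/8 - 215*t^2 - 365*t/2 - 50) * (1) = -5*t^5/2 - 55*t^4/2 - 905*t^3/8 - 215*t^2 - 365*t/2 - 50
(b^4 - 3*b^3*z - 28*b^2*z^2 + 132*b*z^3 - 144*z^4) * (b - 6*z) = b^5 - 9*b^4*z - 10*b^3*z^2 + 300*b^2*z^3 - 936*b*z^4 + 864*z^5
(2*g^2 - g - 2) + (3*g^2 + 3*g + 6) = 5*g^2 + 2*g + 4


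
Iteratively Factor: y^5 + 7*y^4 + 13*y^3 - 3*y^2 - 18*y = (y + 2)*(y^4 + 5*y^3 + 3*y^2 - 9*y) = (y + 2)*(y + 3)*(y^3 + 2*y^2 - 3*y) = y*(y + 2)*(y + 3)*(y^2 + 2*y - 3) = y*(y - 1)*(y + 2)*(y + 3)*(y + 3)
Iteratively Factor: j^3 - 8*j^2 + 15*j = (j - 3)*(j^2 - 5*j) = j*(j - 3)*(j - 5)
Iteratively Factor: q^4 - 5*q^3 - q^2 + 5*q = (q)*(q^3 - 5*q^2 - q + 5) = q*(q - 1)*(q^2 - 4*q - 5) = q*(q - 1)*(q + 1)*(q - 5)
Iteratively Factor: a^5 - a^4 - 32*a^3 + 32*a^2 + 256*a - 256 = (a - 4)*(a^4 + 3*a^3 - 20*a^2 - 48*a + 64) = (a - 4)*(a + 4)*(a^3 - a^2 - 16*a + 16) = (a - 4)*(a + 4)^2*(a^2 - 5*a + 4) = (a - 4)^2*(a + 4)^2*(a - 1)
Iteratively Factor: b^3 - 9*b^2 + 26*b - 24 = (b - 4)*(b^2 - 5*b + 6) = (b - 4)*(b - 3)*(b - 2)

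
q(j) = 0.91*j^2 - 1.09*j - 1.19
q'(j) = 1.82*j - 1.09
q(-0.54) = -0.34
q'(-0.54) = -2.07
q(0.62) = -1.52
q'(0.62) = 0.04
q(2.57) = 2.02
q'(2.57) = 3.59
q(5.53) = 20.61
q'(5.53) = 8.97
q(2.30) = 1.12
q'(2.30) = 3.10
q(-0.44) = -0.53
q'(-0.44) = -1.89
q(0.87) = -1.45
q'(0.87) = 0.49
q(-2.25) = 5.87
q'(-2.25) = -5.18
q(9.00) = 62.71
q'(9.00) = 15.29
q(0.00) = -1.19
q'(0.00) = -1.09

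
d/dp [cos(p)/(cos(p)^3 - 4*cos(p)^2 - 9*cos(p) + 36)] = 2*(cos(p)^3 - 2*cos(p)^2 - 18)*sin(p)/((cos(p) - 4)^2*(cos(p) - 3)^2*(cos(p) + 3)^2)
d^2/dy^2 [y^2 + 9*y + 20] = 2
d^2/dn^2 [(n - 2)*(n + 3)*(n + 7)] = 6*n + 16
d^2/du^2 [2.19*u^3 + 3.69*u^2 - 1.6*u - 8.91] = 13.14*u + 7.38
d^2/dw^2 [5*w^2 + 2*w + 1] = 10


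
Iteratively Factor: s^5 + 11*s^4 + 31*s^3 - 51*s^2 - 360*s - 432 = (s + 4)*(s^4 + 7*s^3 + 3*s^2 - 63*s - 108) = (s + 3)*(s + 4)*(s^3 + 4*s^2 - 9*s - 36) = (s - 3)*(s + 3)*(s + 4)*(s^2 + 7*s + 12) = (s - 3)*(s + 3)^2*(s + 4)*(s + 4)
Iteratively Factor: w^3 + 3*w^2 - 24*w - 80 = (w + 4)*(w^2 - w - 20) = (w + 4)^2*(w - 5)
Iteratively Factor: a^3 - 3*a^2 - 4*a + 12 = (a + 2)*(a^2 - 5*a + 6) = (a - 2)*(a + 2)*(a - 3)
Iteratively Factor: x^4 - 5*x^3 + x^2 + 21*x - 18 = (x - 3)*(x^3 - 2*x^2 - 5*x + 6) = (x - 3)*(x - 1)*(x^2 - x - 6) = (x - 3)^2*(x - 1)*(x + 2)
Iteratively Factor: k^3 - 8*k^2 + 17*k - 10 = (k - 5)*(k^2 - 3*k + 2) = (k - 5)*(k - 1)*(k - 2)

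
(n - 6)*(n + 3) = n^2 - 3*n - 18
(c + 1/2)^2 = c^2 + c + 1/4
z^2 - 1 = (z - 1)*(z + 1)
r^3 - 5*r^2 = r^2*(r - 5)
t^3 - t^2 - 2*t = t*(t - 2)*(t + 1)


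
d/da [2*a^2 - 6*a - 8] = 4*a - 6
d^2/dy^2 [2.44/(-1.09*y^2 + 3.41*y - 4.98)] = (5.797928*y^2 - 18.138472*y - 2.44*(2.18*y - 3.41)*(4.36*y - 6.82) + 26.489616)/(1.09*y^2 - 3.41*y + 4.98)^3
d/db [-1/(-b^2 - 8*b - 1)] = 2*(-b - 4)/(b^2 + 8*b + 1)^2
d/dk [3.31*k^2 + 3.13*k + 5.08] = 6.62*k + 3.13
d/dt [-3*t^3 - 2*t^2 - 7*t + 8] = -9*t^2 - 4*t - 7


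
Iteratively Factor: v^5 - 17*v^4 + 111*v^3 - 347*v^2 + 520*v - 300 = (v - 3)*(v^4 - 14*v^3 + 69*v^2 - 140*v + 100) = (v - 3)*(v - 2)*(v^3 - 12*v^2 + 45*v - 50) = (v - 3)*(v - 2)^2*(v^2 - 10*v + 25) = (v - 5)*(v - 3)*(v - 2)^2*(v - 5)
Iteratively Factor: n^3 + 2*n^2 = (n)*(n^2 + 2*n) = n*(n + 2)*(n)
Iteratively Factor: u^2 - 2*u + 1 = (u - 1)*(u - 1)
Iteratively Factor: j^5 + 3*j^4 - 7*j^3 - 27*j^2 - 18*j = (j - 3)*(j^4 + 6*j^3 + 11*j^2 + 6*j) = (j - 3)*(j + 2)*(j^3 + 4*j^2 + 3*j) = (j - 3)*(j + 2)*(j + 3)*(j^2 + j) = j*(j - 3)*(j + 2)*(j + 3)*(j + 1)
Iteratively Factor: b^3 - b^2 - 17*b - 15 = (b + 3)*(b^2 - 4*b - 5) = (b + 1)*(b + 3)*(b - 5)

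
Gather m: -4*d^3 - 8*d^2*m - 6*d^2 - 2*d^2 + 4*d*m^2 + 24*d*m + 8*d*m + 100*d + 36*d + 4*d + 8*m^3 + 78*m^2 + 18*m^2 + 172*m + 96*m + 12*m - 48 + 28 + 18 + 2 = -4*d^3 - 8*d^2 + 140*d + 8*m^3 + m^2*(4*d + 96) + m*(-8*d^2 + 32*d + 280)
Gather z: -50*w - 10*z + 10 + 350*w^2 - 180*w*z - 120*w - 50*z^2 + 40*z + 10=350*w^2 - 170*w - 50*z^2 + z*(30 - 180*w) + 20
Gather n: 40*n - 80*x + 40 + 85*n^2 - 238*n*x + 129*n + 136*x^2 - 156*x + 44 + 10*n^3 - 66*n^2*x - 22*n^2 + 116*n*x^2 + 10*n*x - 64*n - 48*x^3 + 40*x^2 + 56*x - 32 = 10*n^3 + n^2*(63 - 66*x) + n*(116*x^2 - 228*x + 105) - 48*x^3 + 176*x^2 - 180*x + 52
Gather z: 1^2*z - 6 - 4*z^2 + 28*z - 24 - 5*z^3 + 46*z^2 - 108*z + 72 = -5*z^3 + 42*z^2 - 79*z + 42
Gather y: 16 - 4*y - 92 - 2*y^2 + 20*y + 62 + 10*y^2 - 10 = 8*y^2 + 16*y - 24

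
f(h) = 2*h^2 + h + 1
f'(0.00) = 1.00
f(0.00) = 1.00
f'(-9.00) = -35.00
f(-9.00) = 154.00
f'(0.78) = 4.12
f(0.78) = 3.00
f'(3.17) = 13.68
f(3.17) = 24.27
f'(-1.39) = -4.56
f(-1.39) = 3.47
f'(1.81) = 8.24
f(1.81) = 9.36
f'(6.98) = 28.92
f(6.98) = 105.42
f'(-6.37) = -24.48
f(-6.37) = 75.78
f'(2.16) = 9.64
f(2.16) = 12.49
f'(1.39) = 6.56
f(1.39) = 6.25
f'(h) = 4*h + 1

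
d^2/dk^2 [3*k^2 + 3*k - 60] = 6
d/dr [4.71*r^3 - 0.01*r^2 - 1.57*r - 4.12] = 14.13*r^2 - 0.02*r - 1.57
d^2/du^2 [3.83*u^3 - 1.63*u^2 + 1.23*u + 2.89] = 22.98*u - 3.26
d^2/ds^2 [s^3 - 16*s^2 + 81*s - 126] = 6*s - 32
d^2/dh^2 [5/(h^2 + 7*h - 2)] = 10*(-h^2 - 7*h + (2*h + 7)^2 + 2)/(h^2 + 7*h - 2)^3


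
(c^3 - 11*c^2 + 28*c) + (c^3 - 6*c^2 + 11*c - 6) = 2*c^3 - 17*c^2 + 39*c - 6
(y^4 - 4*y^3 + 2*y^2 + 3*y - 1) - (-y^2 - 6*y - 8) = y^4 - 4*y^3 + 3*y^2 + 9*y + 7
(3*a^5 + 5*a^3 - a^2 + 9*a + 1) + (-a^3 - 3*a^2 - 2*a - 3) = 3*a^5 + 4*a^3 - 4*a^2 + 7*a - 2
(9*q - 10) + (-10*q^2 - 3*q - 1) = -10*q^2 + 6*q - 11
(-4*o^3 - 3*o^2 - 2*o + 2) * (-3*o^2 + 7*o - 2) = 12*o^5 - 19*o^4 - 7*o^3 - 14*o^2 + 18*o - 4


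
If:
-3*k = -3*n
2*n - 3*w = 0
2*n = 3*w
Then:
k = 3*w/2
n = 3*w/2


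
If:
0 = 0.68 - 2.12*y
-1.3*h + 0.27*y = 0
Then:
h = 0.07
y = 0.32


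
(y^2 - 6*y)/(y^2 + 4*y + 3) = y*(y - 6)/(y^2 + 4*y + 3)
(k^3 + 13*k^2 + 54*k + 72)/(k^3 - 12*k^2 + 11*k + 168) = (k^2 + 10*k + 24)/(k^2 - 15*k + 56)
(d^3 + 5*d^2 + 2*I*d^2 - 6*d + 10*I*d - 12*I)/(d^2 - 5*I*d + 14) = (d^2 + 5*d - 6)/(d - 7*I)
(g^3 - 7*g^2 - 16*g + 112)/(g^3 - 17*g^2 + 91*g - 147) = (g^2 - 16)/(g^2 - 10*g + 21)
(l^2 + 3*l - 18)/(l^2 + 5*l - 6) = (l - 3)/(l - 1)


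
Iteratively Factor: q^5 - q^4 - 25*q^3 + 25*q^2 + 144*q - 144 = (q + 4)*(q^4 - 5*q^3 - 5*q^2 + 45*q - 36) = (q - 4)*(q + 4)*(q^3 - q^2 - 9*q + 9) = (q - 4)*(q - 3)*(q + 4)*(q^2 + 2*q - 3) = (q - 4)*(q - 3)*(q + 3)*(q + 4)*(q - 1)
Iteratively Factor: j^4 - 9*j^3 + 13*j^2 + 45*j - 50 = (j - 5)*(j^3 - 4*j^2 - 7*j + 10) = (j - 5)*(j + 2)*(j^2 - 6*j + 5) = (j - 5)*(j - 1)*(j + 2)*(j - 5)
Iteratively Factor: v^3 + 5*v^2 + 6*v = (v)*(v^2 + 5*v + 6) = v*(v + 2)*(v + 3)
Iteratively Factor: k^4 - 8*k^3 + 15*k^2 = (k)*(k^3 - 8*k^2 + 15*k) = k^2*(k^2 - 8*k + 15) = k^2*(k - 3)*(k - 5)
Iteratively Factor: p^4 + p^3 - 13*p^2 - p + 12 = (p + 1)*(p^3 - 13*p + 12) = (p - 1)*(p + 1)*(p^2 + p - 12) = (p - 3)*(p - 1)*(p + 1)*(p + 4)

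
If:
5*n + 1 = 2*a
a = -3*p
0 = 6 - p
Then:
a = -18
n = -37/5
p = 6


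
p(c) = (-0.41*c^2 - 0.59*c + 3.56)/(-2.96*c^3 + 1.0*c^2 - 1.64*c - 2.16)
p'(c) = (-0.82*c - 0.59)/(-2.96*c^3 + 1.0*c^2 - 1.64*c - 2.16) + (-0.41*c^2 - 0.59*c + 3.56)*(8.88*c^2 - 2.0*c + 1.64)/(-2.96*c^3 + 1.0*c^2 - 1.64*c - 2.16)^2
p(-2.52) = 0.04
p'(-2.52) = 0.08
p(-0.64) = 50.16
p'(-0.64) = 4376.47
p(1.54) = -0.13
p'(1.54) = 0.33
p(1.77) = -0.07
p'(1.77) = 0.21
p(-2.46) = 0.05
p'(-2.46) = 0.08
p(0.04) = -1.59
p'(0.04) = 1.41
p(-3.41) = 0.01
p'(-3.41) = 0.02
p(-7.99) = -0.01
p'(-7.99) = -0.00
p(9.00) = 0.02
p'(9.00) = -0.00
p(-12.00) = -0.01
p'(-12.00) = -0.00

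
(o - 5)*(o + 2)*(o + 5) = o^3 + 2*o^2 - 25*o - 50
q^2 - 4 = (q - 2)*(q + 2)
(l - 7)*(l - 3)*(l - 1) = l^3 - 11*l^2 + 31*l - 21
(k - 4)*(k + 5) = k^2 + k - 20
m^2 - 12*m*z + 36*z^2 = (m - 6*z)^2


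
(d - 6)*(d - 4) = d^2 - 10*d + 24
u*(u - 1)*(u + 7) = u^3 + 6*u^2 - 7*u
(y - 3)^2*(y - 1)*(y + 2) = y^4 - 5*y^3 + y^2 + 21*y - 18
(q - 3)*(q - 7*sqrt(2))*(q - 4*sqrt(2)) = q^3 - 11*sqrt(2)*q^2 - 3*q^2 + 33*sqrt(2)*q + 56*q - 168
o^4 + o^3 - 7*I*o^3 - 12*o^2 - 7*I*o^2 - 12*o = o*(o + 1)*(o - 4*I)*(o - 3*I)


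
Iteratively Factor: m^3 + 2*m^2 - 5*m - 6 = (m + 1)*(m^2 + m - 6) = (m - 2)*(m + 1)*(m + 3)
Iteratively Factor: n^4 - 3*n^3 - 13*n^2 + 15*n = (n - 1)*(n^3 - 2*n^2 - 15*n) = (n - 1)*(n + 3)*(n^2 - 5*n) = (n - 5)*(n - 1)*(n + 3)*(n)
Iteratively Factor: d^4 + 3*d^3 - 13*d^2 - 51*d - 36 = (d + 1)*(d^3 + 2*d^2 - 15*d - 36) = (d - 4)*(d + 1)*(d^2 + 6*d + 9) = (d - 4)*(d + 1)*(d + 3)*(d + 3)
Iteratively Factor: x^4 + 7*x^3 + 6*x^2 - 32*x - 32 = (x + 1)*(x^3 + 6*x^2 - 32) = (x - 2)*(x + 1)*(x^2 + 8*x + 16) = (x - 2)*(x + 1)*(x + 4)*(x + 4)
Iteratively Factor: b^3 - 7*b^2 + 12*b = (b - 4)*(b^2 - 3*b) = (b - 4)*(b - 3)*(b)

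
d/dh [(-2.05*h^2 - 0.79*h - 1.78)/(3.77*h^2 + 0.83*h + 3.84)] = (1.2768*h^2 - 2.3228*h - 1.5562)/(14.2129*h^4 + 6.2582*h^3 + 29.6425*h^2 + 6.3744*h + 14.7456)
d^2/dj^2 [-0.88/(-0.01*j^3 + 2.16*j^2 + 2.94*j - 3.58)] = ((3.8016 - 0.0528*j)*(0.01*j^3 - 2.16*j^2 - 2.94*j + 3.58) + 0.88*(-0.06*j^2 + 8.64*j + 5.88)*(-0.03*j^2 + 4.32*j + 2.94))/(0.01*j^3 - 2.16*j^2 - 2.94*j + 3.58)^3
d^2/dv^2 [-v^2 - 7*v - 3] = -2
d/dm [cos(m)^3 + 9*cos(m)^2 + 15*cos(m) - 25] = 3*(sin(m)^2 - 6*cos(m) - 6)*sin(m)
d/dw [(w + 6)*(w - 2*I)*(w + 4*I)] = 3*w^2 + 4*w*(3 + I) + 8 + 12*I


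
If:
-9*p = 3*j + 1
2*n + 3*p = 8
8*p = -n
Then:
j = 59/39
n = 64/13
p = -8/13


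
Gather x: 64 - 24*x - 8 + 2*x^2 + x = 2*x^2 - 23*x + 56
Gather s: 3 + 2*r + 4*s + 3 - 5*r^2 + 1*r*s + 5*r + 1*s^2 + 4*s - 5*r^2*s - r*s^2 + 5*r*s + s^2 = -5*r^2 + 7*r + s^2*(2 - r) + s*(-5*r^2 + 6*r + 8) + 6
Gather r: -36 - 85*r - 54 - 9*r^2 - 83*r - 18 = -9*r^2 - 168*r - 108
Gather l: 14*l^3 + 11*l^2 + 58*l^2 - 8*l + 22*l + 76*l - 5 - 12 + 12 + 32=14*l^3 + 69*l^2 + 90*l + 27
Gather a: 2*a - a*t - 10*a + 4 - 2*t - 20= a*(-t - 8) - 2*t - 16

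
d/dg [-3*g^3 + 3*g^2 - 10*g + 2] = -9*g^2 + 6*g - 10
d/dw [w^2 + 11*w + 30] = 2*w + 11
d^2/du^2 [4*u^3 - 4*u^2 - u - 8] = 24*u - 8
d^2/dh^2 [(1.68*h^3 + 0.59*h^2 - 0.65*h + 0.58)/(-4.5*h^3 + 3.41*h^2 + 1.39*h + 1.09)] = (-75.4542000000001*h^6 + 15.9246000000001*h^5 - 321.813*h^4 + 136.72434*h^3 + 17.44623*h^2 - 60.03621*h - 1.30122)/(91.125*h^9 - 207.1575*h^8 + 72.53685*h^7 + 22.107979*h^6 + 77.950473*h^5 - 16.88157*h^4 - 17.645215*h^3 - 18.47223*h^2 - 4.954377*h - 1.295029)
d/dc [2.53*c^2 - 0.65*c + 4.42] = 5.06*c - 0.65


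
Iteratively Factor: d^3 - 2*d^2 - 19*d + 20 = (d - 5)*(d^2 + 3*d - 4) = (d - 5)*(d - 1)*(d + 4)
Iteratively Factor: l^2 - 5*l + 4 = (l - 1)*(l - 4)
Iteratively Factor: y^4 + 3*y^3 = (y)*(y^3 + 3*y^2) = y*(y + 3)*(y^2) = y^2*(y + 3)*(y)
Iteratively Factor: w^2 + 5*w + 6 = (w + 3)*(w + 2)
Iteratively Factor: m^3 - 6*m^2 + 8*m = (m - 4)*(m^2 - 2*m) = m*(m - 4)*(m - 2)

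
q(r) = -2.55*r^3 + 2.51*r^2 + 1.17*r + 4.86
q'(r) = -7.65*r^2 + 5.02*r + 1.17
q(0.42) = 5.61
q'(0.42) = 1.93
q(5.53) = -343.15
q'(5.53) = -205.01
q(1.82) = -0.07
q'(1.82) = -15.03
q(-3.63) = 155.66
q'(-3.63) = -117.86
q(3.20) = -49.25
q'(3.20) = -61.10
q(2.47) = -15.36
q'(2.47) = -33.10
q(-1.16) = 10.86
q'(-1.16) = -14.95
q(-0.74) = 6.40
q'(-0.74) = -6.73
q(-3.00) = 92.79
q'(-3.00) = -82.74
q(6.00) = -448.56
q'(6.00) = -244.11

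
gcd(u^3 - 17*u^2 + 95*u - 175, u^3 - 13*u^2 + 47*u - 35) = u^2 - 12*u + 35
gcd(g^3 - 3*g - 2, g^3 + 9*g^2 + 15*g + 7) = g^2 + 2*g + 1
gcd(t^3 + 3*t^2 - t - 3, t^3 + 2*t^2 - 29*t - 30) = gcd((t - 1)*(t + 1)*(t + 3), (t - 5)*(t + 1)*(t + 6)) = t + 1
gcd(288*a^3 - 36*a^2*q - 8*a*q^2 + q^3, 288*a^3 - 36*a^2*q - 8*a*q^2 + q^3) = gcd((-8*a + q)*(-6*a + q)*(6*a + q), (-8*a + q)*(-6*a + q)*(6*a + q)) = 288*a^3 - 36*a^2*q - 8*a*q^2 + q^3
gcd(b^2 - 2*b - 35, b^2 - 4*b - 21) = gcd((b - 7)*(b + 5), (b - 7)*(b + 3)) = b - 7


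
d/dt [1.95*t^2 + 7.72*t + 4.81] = 3.9*t + 7.72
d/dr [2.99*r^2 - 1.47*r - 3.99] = 5.98*r - 1.47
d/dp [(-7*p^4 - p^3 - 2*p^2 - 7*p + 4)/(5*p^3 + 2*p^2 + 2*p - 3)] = (-35*p^6 - 28*p^5 - 34*p^4 + 150*p^3 - 41*p^2 - 4*p + 13)/(25*p^6 + 20*p^5 + 24*p^4 - 22*p^3 - 8*p^2 - 12*p + 9)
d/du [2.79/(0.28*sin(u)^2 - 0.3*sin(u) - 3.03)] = (0.837 - 1.5624*sin(u))*cos(u)/(-0.28*sin(u)^2 + 0.3*sin(u) + 3.03)^2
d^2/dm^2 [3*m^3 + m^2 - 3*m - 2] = 18*m + 2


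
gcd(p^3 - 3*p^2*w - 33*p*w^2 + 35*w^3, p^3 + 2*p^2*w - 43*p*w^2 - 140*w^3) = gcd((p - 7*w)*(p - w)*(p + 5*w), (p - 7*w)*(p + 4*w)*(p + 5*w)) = p^2 - 2*p*w - 35*w^2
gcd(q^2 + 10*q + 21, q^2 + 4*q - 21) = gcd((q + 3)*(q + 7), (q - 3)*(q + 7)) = q + 7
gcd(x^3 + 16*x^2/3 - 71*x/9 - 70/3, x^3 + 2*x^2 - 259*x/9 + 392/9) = x - 7/3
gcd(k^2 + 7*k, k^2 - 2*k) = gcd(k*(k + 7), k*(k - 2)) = k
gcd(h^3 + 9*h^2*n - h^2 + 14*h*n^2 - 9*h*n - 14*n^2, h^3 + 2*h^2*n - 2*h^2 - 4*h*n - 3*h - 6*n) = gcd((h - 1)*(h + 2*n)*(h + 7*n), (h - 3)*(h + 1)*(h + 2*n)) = h + 2*n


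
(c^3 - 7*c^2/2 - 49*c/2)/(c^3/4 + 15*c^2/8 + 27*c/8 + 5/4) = 4*c*(2*c^2 - 7*c - 49)/(2*c^3 + 15*c^2 + 27*c + 10)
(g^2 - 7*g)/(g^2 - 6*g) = (g - 7)/(g - 6)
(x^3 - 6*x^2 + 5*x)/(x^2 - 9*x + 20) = x*(x - 1)/(x - 4)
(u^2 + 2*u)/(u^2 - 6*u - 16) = u/(u - 8)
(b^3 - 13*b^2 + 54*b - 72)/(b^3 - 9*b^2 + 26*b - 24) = (b - 6)/(b - 2)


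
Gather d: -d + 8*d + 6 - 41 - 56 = 7*d - 91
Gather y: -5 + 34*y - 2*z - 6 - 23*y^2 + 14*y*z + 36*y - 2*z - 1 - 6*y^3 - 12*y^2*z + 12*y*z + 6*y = -6*y^3 + y^2*(-12*z - 23) + y*(26*z + 76) - 4*z - 12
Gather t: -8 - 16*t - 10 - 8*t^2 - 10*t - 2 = -8*t^2 - 26*t - 20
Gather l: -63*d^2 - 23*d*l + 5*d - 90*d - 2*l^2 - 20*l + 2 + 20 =-63*d^2 - 85*d - 2*l^2 + l*(-23*d - 20) + 22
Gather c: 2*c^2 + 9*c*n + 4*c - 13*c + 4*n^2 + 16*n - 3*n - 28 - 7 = 2*c^2 + c*(9*n - 9) + 4*n^2 + 13*n - 35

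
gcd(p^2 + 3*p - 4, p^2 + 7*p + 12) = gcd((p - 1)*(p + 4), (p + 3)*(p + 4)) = p + 4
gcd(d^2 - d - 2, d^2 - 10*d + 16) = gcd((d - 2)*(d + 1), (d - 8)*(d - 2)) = d - 2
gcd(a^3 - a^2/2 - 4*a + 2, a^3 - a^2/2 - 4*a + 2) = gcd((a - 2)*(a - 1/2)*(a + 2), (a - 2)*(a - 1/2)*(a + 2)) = a^3 - a^2/2 - 4*a + 2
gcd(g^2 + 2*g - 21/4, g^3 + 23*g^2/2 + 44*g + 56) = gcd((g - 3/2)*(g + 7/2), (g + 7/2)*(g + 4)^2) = g + 7/2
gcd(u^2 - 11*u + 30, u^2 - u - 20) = u - 5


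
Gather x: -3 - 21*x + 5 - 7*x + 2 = 4 - 28*x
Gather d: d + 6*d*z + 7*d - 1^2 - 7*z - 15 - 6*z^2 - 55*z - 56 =d*(6*z + 8) - 6*z^2 - 62*z - 72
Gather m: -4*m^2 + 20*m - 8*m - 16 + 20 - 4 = -4*m^2 + 12*m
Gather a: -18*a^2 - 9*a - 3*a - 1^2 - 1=-18*a^2 - 12*a - 2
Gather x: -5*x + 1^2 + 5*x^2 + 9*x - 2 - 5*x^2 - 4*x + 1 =0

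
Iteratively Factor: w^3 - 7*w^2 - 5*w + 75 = (w + 3)*(w^2 - 10*w + 25) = (w - 5)*(w + 3)*(w - 5)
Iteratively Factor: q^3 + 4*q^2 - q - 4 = (q - 1)*(q^2 + 5*q + 4) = (q - 1)*(q + 4)*(q + 1)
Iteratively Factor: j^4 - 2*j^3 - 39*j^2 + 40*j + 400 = (j + 4)*(j^3 - 6*j^2 - 15*j + 100) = (j - 5)*(j + 4)*(j^2 - j - 20) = (j - 5)*(j + 4)^2*(j - 5)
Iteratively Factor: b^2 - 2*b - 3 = (b + 1)*(b - 3)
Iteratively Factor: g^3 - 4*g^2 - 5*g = (g + 1)*(g^2 - 5*g) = (g - 5)*(g + 1)*(g)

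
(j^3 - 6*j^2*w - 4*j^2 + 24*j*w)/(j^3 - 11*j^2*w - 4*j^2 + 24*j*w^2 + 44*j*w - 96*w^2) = j*(j - 6*w)/(j^2 - 11*j*w + 24*w^2)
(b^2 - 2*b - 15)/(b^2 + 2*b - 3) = (b - 5)/(b - 1)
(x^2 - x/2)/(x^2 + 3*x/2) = (2*x - 1)/(2*x + 3)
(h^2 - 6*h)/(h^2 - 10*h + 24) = h/(h - 4)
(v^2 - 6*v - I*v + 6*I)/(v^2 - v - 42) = (-v^2 + 6*v + I*v - 6*I)/(-v^2 + v + 42)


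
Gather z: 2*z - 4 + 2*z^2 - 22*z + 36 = 2*z^2 - 20*z + 32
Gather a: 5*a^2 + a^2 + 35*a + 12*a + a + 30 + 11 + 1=6*a^2 + 48*a + 42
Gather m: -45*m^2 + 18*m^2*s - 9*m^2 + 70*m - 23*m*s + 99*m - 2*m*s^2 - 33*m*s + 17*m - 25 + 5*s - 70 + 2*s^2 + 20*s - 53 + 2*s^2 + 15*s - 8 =m^2*(18*s - 54) + m*(-2*s^2 - 56*s + 186) + 4*s^2 + 40*s - 156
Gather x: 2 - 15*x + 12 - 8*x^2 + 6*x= -8*x^2 - 9*x + 14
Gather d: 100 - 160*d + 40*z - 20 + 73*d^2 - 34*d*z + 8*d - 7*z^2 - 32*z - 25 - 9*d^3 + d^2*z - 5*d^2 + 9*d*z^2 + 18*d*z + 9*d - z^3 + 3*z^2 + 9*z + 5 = -9*d^3 + d^2*(z + 68) + d*(9*z^2 - 16*z - 143) - z^3 - 4*z^2 + 17*z + 60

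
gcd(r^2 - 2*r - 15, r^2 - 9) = r + 3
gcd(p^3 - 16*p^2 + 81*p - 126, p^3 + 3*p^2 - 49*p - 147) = p - 7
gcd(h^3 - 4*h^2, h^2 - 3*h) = h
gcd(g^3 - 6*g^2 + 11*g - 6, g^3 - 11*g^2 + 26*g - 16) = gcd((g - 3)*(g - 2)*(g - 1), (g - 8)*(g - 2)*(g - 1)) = g^2 - 3*g + 2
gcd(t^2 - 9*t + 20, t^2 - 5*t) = t - 5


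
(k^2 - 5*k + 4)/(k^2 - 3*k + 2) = (k - 4)/(k - 2)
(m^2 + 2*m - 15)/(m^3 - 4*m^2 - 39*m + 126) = (m + 5)/(m^2 - m - 42)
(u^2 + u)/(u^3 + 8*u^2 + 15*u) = (u + 1)/(u^2 + 8*u + 15)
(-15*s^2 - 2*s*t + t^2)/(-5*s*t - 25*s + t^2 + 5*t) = (3*s + t)/(t + 5)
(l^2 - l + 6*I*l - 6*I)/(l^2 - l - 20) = (-l^2 + l - 6*I*l + 6*I)/(-l^2 + l + 20)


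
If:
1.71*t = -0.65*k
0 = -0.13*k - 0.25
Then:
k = -1.92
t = 0.73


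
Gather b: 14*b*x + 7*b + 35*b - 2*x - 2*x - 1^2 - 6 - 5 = b*(14*x + 42) - 4*x - 12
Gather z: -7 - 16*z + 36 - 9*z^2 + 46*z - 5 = -9*z^2 + 30*z + 24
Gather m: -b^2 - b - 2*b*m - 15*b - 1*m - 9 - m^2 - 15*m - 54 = -b^2 - 16*b - m^2 + m*(-2*b - 16) - 63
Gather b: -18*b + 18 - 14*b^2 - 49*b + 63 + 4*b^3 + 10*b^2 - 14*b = 4*b^3 - 4*b^2 - 81*b + 81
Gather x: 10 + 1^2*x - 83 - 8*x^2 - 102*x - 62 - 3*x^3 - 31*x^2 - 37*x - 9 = -3*x^3 - 39*x^2 - 138*x - 144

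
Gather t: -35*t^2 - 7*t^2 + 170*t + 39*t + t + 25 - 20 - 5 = -42*t^2 + 210*t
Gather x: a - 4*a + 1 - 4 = -3*a - 3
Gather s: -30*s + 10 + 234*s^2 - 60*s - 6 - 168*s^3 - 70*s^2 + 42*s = -168*s^3 + 164*s^2 - 48*s + 4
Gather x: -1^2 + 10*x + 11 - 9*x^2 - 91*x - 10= -9*x^2 - 81*x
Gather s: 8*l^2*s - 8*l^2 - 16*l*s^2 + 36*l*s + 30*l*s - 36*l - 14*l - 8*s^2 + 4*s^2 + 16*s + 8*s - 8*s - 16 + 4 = -8*l^2 - 50*l + s^2*(-16*l - 4) + s*(8*l^2 + 66*l + 16) - 12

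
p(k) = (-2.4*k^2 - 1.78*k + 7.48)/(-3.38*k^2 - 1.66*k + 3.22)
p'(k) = (-4.8*k - 1.78)/(-3.38*k^2 - 1.66*k + 3.22) + (6.76*k + 1.66)*(-2.4*k^2 - 1.78*k + 7.48)/(-3.38*k^2 - 1.66*k + 3.22)^2 = (-2.0324*k^2 + 35.1088*k + 6.6852)/(11.4244*k^4 + 11.2216*k^3 - 19.0116*k^2 - 10.6904*k + 10.3684)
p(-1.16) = 10.57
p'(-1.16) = -103.02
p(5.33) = 0.69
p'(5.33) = 0.01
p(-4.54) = 0.58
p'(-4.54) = -0.06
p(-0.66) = 2.68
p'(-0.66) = -2.15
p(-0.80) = 3.09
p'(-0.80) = -3.99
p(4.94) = 0.68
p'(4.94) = 0.02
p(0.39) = 3.12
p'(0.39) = 4.74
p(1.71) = 0.27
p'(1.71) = 0.67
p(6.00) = 0.70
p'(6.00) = 0.01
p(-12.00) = 0.68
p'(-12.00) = -0.00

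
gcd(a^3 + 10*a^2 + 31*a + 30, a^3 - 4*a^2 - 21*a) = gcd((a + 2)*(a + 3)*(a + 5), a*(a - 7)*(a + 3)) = a + 3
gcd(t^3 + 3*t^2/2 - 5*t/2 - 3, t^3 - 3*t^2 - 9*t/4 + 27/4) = t - 3/2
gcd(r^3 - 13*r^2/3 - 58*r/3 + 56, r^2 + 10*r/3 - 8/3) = r + 4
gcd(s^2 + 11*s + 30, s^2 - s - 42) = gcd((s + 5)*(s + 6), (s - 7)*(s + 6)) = s + 6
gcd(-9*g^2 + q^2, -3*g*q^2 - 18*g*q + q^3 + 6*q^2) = -3*g + q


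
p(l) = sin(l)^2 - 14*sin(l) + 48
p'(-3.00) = 14.14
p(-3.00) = 50.00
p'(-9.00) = 13.51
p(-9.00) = 53.94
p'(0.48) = -11.60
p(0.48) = 41.75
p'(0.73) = -9.44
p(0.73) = 39.11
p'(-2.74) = 13.61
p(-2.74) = 53.63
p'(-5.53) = -9.22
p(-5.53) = 38.89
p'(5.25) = -8.05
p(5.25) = 60.76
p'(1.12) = -5.32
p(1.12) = 36.21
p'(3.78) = 12.20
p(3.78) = 56.70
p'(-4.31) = 4.76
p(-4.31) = 35.96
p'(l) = 2*sin(l)*cos(l) - 14*cos(l)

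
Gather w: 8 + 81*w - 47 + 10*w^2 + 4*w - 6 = 10*w^2 + 85*w - 45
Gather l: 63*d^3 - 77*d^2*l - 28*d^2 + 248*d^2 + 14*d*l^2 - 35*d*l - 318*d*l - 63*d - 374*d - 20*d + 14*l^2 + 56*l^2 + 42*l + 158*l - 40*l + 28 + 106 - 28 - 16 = 63*d^3 + 220*d^2 - 457*d + l^2*(14*d + 70) + l*(-77*d^2 - 353*d + 160) + 90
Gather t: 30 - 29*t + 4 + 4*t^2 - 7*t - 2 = 4*t^2 - 36*t + 32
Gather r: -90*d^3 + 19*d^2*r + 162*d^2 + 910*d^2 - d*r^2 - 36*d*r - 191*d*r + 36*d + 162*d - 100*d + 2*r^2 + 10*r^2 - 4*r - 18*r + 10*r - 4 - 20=-90*d^3 + 1072*d^2 + 98*d + r^2*(12 - d) + r*(19*d^2 - 227*d - 12) - 24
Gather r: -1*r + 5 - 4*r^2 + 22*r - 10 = -4*r^2 + 21*r - 5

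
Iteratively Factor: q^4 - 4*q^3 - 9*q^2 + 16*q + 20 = (q - 2)*(q^3 - 2*q^2 - 13*q - 10) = (q - 5)*(q - 2)*(q^2 + 3*q + 2) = (q - 5)*(q - 2)*(q + 1)*(q + 2)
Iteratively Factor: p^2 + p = (p)*(p + 1)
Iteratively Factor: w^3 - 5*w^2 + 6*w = (w - 2)*(w^2 - 3*w) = (w - 3)*(w - 2)*(w)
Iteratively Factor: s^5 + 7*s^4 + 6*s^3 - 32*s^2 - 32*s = (s + 1)*(s^4 + 6*s^3 - 32*s) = (s - 2)*(s + 1)*(s^3 + 8*s^2 + 16*s) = (s - 2)*(s + 1)*(s + 4)*(s^2 + 4*s) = s*(s - 2)*(s + 1)*(s + 4)*(s + 4)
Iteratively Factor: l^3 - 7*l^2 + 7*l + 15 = (l - 5)*(l^2 - 2*l - 3) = (l - 5)*(l - 3)*(l + 1)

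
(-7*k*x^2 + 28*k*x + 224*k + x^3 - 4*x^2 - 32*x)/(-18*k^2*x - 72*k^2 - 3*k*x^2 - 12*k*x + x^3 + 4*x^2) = (-7*k*x + 56*k + x^2 - 8*x)/(-18*k^2 - 3*k*x + x^2)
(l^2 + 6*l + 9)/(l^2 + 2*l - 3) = (l + 3)/(l - 1)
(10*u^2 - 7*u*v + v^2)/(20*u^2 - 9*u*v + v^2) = (2*u - v)/(4*u - v)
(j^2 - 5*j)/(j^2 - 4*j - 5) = j/(j + 1)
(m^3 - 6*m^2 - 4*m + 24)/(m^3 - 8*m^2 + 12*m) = (m + 2)/m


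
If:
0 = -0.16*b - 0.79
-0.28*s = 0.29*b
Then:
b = -4.94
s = 5.11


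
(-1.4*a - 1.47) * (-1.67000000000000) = 2.338*a + 2.4549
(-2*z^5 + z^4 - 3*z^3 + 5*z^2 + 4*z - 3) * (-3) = 6*z^5 - 3*z^4 + 9*z^3 - 15*z^2 - 12*z + 9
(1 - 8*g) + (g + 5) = 6 - 7*g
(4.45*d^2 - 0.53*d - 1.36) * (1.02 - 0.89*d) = -3.9605*d^3 + 5.0107*d^2 + 0.6698*d - 1.3872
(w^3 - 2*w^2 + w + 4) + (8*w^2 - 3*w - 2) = w^3 + 6*w^2 - 2*w + 2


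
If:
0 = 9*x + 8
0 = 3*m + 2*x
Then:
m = 16/27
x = -8/9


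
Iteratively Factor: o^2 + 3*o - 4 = (o + 4)*(o - 1)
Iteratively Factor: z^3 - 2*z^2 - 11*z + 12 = (z - 4)*(z^2 + 2*z - 3) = (z - 4)*(z + 3)*(z - 1)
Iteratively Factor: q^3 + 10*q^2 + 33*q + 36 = (q + 3)*(q^2 + 7*q + 12) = (q + 3)^2*(q + 4)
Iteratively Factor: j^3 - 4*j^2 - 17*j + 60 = (j - 3)*(j^2 - j - 20) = (j - 3)*(j + 4)*(j - 5)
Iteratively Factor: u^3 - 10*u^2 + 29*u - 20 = (u - 4)*(u^2 - 6*u + 5) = (u - 5)*(u - 4)*(u - 1)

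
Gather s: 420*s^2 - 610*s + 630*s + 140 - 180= 420*s^2 + 20*s - 40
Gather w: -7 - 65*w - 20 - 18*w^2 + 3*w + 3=-18*w^2 - 62*w - 24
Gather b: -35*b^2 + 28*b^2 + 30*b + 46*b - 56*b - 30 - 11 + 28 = -7*b^2 + 20*b - 13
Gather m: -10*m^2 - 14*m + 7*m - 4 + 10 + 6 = -10*m^2 - 7*m + 12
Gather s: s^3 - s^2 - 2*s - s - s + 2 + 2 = s^3 - s^2 - 4*s + 4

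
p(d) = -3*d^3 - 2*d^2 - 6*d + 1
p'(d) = -9*d^2 - 4*d - 6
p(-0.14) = 1.81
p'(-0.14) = -5.62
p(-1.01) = 8.11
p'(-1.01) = -11.14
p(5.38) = -556.33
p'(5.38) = -288.02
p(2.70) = -88.83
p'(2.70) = -82.41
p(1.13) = -12.66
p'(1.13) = -22.01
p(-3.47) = 123.08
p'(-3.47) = -100.49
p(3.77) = -210.79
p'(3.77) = -149.00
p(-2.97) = 79.77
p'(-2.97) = -73.51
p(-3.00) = 82.00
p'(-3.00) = -75.00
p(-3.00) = 82.00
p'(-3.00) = -75.00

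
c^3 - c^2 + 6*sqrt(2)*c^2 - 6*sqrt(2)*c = c*(c - 1)*(c + 6*sqrt(2))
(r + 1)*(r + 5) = r^2 + 6*r + 5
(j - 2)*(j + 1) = j^2 - j - 2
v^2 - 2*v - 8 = (v - 4)*(v + 2)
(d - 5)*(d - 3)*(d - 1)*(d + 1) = d^4 - 8*d^3 + 14*d^2 + 8*d - 15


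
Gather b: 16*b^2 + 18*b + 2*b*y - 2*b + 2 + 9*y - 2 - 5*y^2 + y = 16*b^2 + b*(2*y + 16) - 5*y^2 + 10*y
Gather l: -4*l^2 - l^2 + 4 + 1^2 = 5 - 5*l^2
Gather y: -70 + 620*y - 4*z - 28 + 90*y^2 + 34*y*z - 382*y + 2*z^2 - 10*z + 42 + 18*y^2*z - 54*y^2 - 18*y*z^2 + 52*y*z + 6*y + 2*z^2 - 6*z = y^2*(18*z + 36) + y*(-18*z^2 + 86*z + 244) + 4*z^2 - 20*z - 56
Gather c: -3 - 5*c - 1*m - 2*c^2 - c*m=-2*c^2 + c*(-m - 5) - m - 3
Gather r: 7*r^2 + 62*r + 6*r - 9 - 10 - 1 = 7*r^2 + 68*r - 20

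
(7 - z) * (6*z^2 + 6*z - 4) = -6*z^3 + 36*z^2 + 46*z - 28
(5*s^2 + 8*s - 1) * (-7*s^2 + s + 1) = -35*s^4 - 51*s^3 + 20*s^2 + 7*s - 1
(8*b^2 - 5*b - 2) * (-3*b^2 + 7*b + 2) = -24*b^4 + 71*b^3 - 13*b^2 - 24*b - 4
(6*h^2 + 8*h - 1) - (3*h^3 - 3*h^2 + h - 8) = -3*h^3 + 9*h^2 + 7*h + 7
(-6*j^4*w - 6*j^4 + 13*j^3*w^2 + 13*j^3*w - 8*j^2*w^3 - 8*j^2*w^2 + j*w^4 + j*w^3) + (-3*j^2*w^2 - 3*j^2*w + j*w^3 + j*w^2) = -6*j^4*w - 6*j^4 + 13*j^3*w^2 + 13*j^3*w - 8*j^2*w^3 - 11*j^2*w^2 - 3*j^2*w + j*w^4 + 2*j*w^3 + j*w^2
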